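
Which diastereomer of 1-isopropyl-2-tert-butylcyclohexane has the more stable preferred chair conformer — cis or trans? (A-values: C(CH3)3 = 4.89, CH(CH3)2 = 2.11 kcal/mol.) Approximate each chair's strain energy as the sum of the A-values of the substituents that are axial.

trans

At 1,2 positions (parity opposite): cis → (a,e or e,a); trans → (e,e or a,a).
Best chair for cis: E = 2.11 kcal/mol; best chair for trans: E = 0.00 kcal/mol.
The trans isomer is lower by 2.11 kcal/mol.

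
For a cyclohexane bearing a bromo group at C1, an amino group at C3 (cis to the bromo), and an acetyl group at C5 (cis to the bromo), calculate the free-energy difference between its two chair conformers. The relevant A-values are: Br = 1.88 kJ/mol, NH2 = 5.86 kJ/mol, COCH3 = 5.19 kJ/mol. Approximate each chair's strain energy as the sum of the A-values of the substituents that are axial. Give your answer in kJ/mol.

12.93 kJ/mol

Chair I (bromo axial, amino axial, acetyl axial): E = 12.93 kJ/mol.
Chair II (bromo equatorial, amino equatorial, acetyl equatorial): E = 0.00 kJ/mol.
ΔE = 12.93 − 0.00 = 12.93 kJ/mol; chair II is more stable.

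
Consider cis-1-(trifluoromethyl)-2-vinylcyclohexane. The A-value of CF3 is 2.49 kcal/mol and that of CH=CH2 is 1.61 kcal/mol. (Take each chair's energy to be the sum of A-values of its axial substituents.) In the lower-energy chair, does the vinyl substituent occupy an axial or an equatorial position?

axial

C1 and C2 have opposite parity, so for the cis isomer the two substituents are one axial and one equatorial in each chair.
Chair I (trifluoromethyl axial, vinyl equatorial): E = 2.49 kcal/mol.
Chair II (trifluoromethyl equatorial, vinyl axial): E = 1.61 kcal/mol.
Chair II is the more stable (lower-energy) conformer, and in that chair the vinyl group is axial.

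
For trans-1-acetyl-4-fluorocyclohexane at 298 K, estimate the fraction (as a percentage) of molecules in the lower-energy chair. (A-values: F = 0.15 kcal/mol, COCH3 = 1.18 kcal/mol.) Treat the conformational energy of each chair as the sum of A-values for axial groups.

90.4%

C1 and C4 have opposite parity, so for the trans isomer the two substituents are e,e in one chair and a,a in the other.
Chair I (fluoro axial, acetyl axial): E = 1.33 kcal/mol; chair II (fluoro equatorial, acetyl equatorial): E = 0.00 kcal/mol.
ΔG = 1.33 kcal/mol between the two chairs.
K = exp(ΔG/RT) with R = 1.987×10⁻³ kcal mol⁻¹ K⁻¹ and T = 298 K gives K ≈ 9.45.
Fraction in the lower-energy chair = K/(K+1) = 90.4%.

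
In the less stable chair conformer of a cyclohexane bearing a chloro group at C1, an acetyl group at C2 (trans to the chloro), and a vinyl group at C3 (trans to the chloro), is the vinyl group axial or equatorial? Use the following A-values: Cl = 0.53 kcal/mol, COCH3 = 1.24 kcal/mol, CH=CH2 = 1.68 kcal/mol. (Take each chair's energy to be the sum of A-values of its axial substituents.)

Chair I (chloro axial, acetyl axial, vinyl equatorial): E = 1.77 kcal/mol.
Chair II (chloro equatorial, acetyl equatorial, vinyl axial): E = 1.68 kcal/mol.
Chair I is the less stable (higher-energy) conformer, and in that chair the vinyl group is equatorial.

equatorial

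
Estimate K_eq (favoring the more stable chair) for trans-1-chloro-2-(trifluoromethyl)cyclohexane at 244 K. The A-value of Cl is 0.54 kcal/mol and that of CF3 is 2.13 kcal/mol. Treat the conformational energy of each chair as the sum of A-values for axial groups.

C1 and C2 have opposite parity, so for the trans isomer the two substituents are e,e in one chair and a,a in the other.
Chair I (chloro axial, trifluoromethyl axial): E = 2.67 kcal/mol; chair II (chloro equatorial, trifluoromethyl equatorial): E = 0.00 kcal/mol.
ΔG = 2.67 kcal/mol between the two chairs.
K = exp(ΔG/RT) with R = 1.987×10⁻³ kcal mol⁻¹ K⁻¹ and T = 244 K gives K ≈ 246.

K ≈ 246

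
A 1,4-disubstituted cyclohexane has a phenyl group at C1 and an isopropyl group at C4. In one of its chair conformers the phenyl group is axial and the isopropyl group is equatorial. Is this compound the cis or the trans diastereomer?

C1 and C4 have opposite parity, so their axial bonds point in opposite directions.
With opposite-parity carbons, two substituents on the same face are one axial and one equatorial; opposite faces give both axial or both equatorial.
Here the groups are axial/equatorial → same face → cis.

cis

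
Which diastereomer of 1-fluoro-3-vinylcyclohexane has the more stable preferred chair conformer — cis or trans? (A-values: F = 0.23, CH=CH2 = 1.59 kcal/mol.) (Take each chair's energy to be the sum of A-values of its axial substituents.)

cis

At 1,3 positions (parity same): cis → (e,e or a,a); trans → (a,e or e,a).
Best chair for cis: E = 0.00 kcal/mol; best chair for trans: E = 0.23 kcal/mol.
The cis isomer is lower by 0.23 kcal/mol.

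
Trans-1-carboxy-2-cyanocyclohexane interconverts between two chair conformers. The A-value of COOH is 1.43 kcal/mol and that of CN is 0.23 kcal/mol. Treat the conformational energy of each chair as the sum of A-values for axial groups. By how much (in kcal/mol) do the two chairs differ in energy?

1.66 kcal/mol

C1 and C2 have opposite parity, so for the trans isomer the two substituents are e,e in one chair and a,a in the other.
Chair I (carboxyl axial, cyano axial): E = 1.66 kcal/mol.
Chair II (carboxyl equatorial, cyano equatorial): E = 0.00 kcal/mol.
ΔE = 1.66 − 0.00 = 1.66 kcal/mol; chair II is more stable.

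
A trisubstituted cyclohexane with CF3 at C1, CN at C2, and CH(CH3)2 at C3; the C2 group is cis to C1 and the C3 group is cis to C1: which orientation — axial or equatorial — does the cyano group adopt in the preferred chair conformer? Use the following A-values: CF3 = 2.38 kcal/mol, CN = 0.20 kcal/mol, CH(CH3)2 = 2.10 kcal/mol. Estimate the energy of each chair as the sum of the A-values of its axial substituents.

Chair I (trifluoromethyl axial, cyano equatorial, isopropyl axial): E = 4.48 kcal/mol.
Chair II (trifluoromethyl equatorial, cyano axial, isopropyl equatorial): E = 0.20 kcal/mol.
Chair II is the more stable (lower-energy) conformer, and in that chair the cyano group is axial.

axial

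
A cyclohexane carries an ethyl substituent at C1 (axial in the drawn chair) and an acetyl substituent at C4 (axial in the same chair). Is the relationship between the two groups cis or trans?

trans

C1 and C4 have opposite parity, so their axial bonds point in opposite directions.
With opposite-parity carbons, two substituents on the same face are one axial and one equatorial; opposite faces give both axial or both equatorial.
Here the groups are axial/axial → opposite face → trans.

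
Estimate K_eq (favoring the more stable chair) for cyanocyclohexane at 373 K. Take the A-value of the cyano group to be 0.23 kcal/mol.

K ≈ 1.36

One chair has the cyano group axial (E = 0.23 kcal/mol) and the other has it equatorial (E = 0).
ΔG = 0.23 kcal/mol between the two chairs.
K = exp(ΔG/RT) with R = 1.987×10⁻³ kcal mol⁻¹ K⁻¹ and T = 373 K gives K ≈ 1.36.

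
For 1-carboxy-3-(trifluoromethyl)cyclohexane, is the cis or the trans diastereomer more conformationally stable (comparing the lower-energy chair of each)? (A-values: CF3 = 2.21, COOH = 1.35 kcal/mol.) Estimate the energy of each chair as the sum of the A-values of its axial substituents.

At 1,3 positions (parity same): cis → (e,e or a,a); trans → (a,e or e,a).
Best chair for cis: E = 0.00 kcal/mol; best chair for trans: E = 1.35 kcal/mol.
The cis isomer is lower by 1.35 kcal/mol.

cis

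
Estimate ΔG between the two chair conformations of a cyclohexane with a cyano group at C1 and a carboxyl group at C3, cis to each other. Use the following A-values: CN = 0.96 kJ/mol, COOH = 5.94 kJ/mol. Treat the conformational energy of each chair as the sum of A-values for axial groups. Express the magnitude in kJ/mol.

C1 and C3 have the same parity, so for the cis isomer the two substituents are e,e in one chair and a,a in the other.
Chair I (cyano axial, carboxyl axial): E = 6.90 kJ/mol.
Chair II (cyano equatorial, carboxyl equatorial): E = 0.00 kJ/mol.
ΔE = 6.90 − 0.00 = 6.90 kJ/mol; chair II is more stable.

6.90 kJ/mol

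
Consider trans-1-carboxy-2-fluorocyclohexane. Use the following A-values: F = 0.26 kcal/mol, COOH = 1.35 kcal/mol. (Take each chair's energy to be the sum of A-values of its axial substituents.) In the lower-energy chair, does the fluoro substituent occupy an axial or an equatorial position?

equatorial

C1 and C2 have opposite parity, so for the trans isomer the two substituents are e,e in one chair and a,a in the other.
Chair I (fluoro axial, carboxyl axial): E = 1.61 kcal/mol.
Chair II (fluoro equatorial, carboxyl equatorial): E = 0.00 kcal/mol.
Chair II is the more stable (lower-energy) conformer, and in that chair the fluoro group is equatorial.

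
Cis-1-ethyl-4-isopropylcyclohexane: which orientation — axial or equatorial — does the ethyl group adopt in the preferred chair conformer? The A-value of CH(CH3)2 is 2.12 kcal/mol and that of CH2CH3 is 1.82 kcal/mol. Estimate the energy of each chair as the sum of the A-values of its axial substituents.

C1 and C4 have opposite parity, so for the cis isomer the two substituents are one axial and one equatorial in each chair.
Chair I (isopropyl axial, ethyl equatorial): E = 2.12 kcal/mol.
Chair II (isopropyl equatorial, ethyl axial): E = 1.82 kcal/mol.
Chair II is the more stable (lower-energy) conformer, and in that chair the ethyl group is axial.

axial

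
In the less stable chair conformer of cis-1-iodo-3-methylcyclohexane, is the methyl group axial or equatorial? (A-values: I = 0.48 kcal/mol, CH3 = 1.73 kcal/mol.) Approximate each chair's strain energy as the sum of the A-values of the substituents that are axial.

axial

C1 and C3 have the same parity, so for the cis isomer the two substituents are e,e in one chair and a,a in the other.
Chair I (iodo axial, methyl axial): E = 2.21 kcal/mol.
Chair II (iodo equatorial, methyl equatorial): E = 0.00 kcal/mol.
Chair I is the less stable (higher-energy) conformer, and in that chair the methyl group is axial.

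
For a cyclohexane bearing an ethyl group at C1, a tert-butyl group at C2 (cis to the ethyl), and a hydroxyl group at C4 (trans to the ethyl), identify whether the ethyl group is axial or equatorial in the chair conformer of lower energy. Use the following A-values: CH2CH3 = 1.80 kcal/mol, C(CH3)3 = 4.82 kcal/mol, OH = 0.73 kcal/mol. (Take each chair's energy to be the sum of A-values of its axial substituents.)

axial

Chair I (ethyl axial, tert-butyl equatorial, hydroxyl axial): E = 2.53 kcal/mol.
Chair II (ethyl equatorial, tert-butyl axial, hydroxyl equatorial): E = 4.82 kcal/mol.
Chair I is the more stable (lower-energy) conformer, and in that chair the ethyl group is axial.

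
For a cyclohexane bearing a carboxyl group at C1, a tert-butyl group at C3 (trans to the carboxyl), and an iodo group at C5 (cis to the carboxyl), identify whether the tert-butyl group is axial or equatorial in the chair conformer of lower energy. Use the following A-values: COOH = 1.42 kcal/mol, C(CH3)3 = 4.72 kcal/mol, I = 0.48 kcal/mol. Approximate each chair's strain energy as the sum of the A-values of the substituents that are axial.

Chair I (carboxyl axial, tert-butyl equatorial, iodo axial): E = 1.90 kcal/mol.
Chair II (carboxyl equatorial, tert-butyl axial, iodo equatorial): E = 4.72 kcal/mol.
Chair I is the more stable (lower-energy) conformer, and in that chair the tert-butyl group is equatorial.

equatorial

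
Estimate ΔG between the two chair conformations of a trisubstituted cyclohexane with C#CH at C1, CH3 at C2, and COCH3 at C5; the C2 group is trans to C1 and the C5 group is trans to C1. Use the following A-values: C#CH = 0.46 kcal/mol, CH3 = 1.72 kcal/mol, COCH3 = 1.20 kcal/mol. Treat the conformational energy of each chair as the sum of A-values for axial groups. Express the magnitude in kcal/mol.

Chair I (ethynyl axial, methyl axial, acetyl equatorial): E = 2.18 kcal/mol.
Chair II (ethynyl equatorial, methyl equatorial, acetyl axial): E = 1.20 kcal/mol.
ΔE = 2.18 − 1.20 = 0.98 kcal/mol; chair II is more stable.

0.98 kcal/mol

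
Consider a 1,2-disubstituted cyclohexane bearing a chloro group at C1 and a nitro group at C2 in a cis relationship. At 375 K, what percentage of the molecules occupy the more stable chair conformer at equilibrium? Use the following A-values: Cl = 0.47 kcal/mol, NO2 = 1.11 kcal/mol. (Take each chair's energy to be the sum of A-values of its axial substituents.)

C1 and C2 have opposite parity, so for the cis isomer the two substituents are one axial and one equatorial in each chair.
Chair I (chloro axial, nitro equatorial): E = 0.47 kcal/mol; chair II (chloro equatorial, nitro axial): E = 1.11 kcal/mol.
ΔG = 0.64 kcal/mol between the two chairs.
K = exp(ΔG/RT) with R = 1.987×10⁻³ kcal mol⁻¹ K⁻¹ and T = 375 K gives K ≈ 2.36.
Fraction in the lower-energy chair = K/(K+1) = 70.2%.

70.2%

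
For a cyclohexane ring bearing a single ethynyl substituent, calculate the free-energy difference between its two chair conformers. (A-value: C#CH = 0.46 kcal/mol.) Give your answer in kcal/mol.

0.46 kcal/mol

A monosubstituted cyclohexane has one chair with the ethynyl group axial (E = A = 0.46 kcal/mol) and one with it equatorial (E = 0).
ΔE = 0.46 − 0 = 0.46 kcal/mol.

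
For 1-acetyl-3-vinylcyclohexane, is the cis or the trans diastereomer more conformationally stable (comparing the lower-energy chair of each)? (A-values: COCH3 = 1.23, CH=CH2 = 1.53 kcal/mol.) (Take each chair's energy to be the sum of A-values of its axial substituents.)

cis

At 1,3 positions (parity same): cis → (e,e or a,a); trans → (a,e or e,a).
Best chair for cis: E = 0.00 kcal/mol; best chair for trans: E = 1.23 kcal/mol.
The cis isomer is lower by 1.23 kcal/mol.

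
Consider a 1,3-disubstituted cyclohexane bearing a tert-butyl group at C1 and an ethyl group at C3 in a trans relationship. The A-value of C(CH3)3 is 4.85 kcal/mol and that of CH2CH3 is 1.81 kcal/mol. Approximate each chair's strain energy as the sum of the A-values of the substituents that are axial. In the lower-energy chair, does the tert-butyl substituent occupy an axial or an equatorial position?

equatorial

C1 and C3 have the same parity, so for the trans isomer the two substituents are one axial and one equatorial in each chair.
Chair I (tert-butyl axial, ethyl equatorial): E = 4.85 kcal/mol.
Chair II (tert-butyl equatorial, ethyl axial): E = 1.81 kcal/mol.
Chair II is the more stable (lower-energy) conformer, and in that chair the tert-butyl group is equatorial.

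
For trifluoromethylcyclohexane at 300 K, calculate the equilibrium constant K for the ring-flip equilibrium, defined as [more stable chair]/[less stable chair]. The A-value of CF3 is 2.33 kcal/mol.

One chair has the trifluoromethyl group axial (E = 2.33 kcal/mol) and the other has it equatorial (E = 0).
ΔG = 2.33 kcal/mol between the two chairs.
K = exp(ΔG/RT) with R = 1.987×10⁻³ kcal mol⁻¹ K⁻¹ and T = 300 K gives K ≈ 49.8.

K ≈ 49.8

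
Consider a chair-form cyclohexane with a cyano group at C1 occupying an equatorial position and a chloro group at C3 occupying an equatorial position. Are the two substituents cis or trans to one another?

C1 and C3 have the same parity, so their axial bonds point in the same direction.
With same-parity carbons, two substituents on the same face are both axial or both equatorial; opposite faces give one of each.
Here the groups are equatorial/equatorial → same face → cis.

cis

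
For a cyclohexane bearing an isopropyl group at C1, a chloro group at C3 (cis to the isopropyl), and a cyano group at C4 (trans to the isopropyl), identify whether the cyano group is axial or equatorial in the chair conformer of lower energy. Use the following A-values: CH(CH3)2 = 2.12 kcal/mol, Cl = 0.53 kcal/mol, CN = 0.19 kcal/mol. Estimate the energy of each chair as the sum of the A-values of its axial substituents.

Chair I (isopropyl axial, chloro axial, cyano axial): E = 2.84 kcal/mol.
Chair II (isopropyl equatorial, chloro equatorial, cyano equatorial): E = 0.00 kcal/mol.
Chair II is the more stable (lower-energy) conformer, and in that chair the cyano group is equatorial.

equatorial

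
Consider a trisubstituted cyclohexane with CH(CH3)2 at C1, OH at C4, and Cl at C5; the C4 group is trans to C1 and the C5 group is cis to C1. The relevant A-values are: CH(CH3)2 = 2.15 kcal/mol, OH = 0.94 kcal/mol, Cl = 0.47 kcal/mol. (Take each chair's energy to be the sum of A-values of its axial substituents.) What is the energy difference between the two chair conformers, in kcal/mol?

Chair I (isopropyl axial, hydroxyl axial, chloro axial): E = 3.56 kcal/mol.
Chair II (isopropyl equatorial, hydroxyl equatorial, chloro equatorial): E = 0.00 kcal/mol.
ΔE = 3.56 − 0.00 = 3.56 kcal/mol; chair II is more stable.

3.56 kcal/mol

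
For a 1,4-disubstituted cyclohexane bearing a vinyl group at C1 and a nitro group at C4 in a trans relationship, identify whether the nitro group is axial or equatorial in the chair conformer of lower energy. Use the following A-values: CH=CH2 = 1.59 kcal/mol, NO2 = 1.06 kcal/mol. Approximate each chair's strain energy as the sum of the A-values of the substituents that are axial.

equatorial

C1 and C4 have opposite parity, so for the trans isomer the two substituents are e,e in one chair and a,a in the other.
Chair I (vinyl axial, nitro axial): E = 2.65 kcal/mol.
Chair II (vinyl equatorial, nitro equatorial): E = 0.00 kcal/mol.
Chair II is the more stable (lower-energy) conformer, and in that chair the nitro group is equatorial.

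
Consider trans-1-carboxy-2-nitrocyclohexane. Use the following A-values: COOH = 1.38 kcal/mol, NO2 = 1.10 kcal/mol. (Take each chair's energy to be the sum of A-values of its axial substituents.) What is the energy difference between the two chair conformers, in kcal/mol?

2.48 kcal/mol

C1 and C2 have opposite parity, so for the trans isomer the two substituents are e,e in one chair and a,a in the other.
Chair I (carboxyl axial, nitro axial): E = 2.48 kcal/mol.
Chair II (carboxyl equatorial, nitro equatorial): E = 0.00 kcal/mol.
ΔE = 2.48 − 0.00 = 2.48 kcal/mol; chair II is more stable.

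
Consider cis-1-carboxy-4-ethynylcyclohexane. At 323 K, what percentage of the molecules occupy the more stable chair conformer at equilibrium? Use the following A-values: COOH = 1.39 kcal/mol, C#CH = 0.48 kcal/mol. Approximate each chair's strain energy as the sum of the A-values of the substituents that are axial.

C1 and C4 have opposite parity, so for the cis isomer the two substituents are one axial and one equatorial in each chair.
Chair I (carboxyl axial, ethynyl equatorial): E = 1.39 kcal/mol; chair II (carboxyl equatorial, ethynyl axial): E = 0.48 kcal/mol.
ΔG = 0.91 kcal/mol between the two chairs.
K = exp(ΔG/RT) with R = 1.987×10⁻³ kcal mol⁻¹ K⁻¹ and T = 323 K gives K ≈ 4.13.
Fraction in the lower-energy chair = K/(K+1) = 80.5%.

80.5%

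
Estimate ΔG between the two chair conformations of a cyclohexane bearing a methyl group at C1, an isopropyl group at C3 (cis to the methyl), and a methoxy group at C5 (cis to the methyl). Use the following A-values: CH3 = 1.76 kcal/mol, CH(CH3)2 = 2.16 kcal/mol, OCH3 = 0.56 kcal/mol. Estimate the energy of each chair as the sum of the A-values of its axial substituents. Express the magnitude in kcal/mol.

Chair I (methyl axial, isopropyl axial, methoxy axial): E = 4.48 kcal/mol.
Chair II (methyl equatorial, isopropyl equatorial, methoxy equatorial): E = 0.00 kcal/mol.
ΔE = 4.48 − 0.00 = 4.48 kcal/mol; chair II is more stable.

4.48 kcal/mol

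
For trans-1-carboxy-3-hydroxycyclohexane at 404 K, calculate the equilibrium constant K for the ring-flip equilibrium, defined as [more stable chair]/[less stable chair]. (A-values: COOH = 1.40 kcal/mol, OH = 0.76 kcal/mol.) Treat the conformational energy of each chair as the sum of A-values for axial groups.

K ≈ 2.22

C1 and C3 have the same parity, so for the trans isomer the two substituents are one axial and one equatorial in each chair.
Chair I (carboxyl axial, hydroxyl equatorial): E = 1.40 kcal/mol; chair II (carboxyl equatorial, hydroxyl axial): E = 0.76 kcal/mol.
ΔG = 0.64 kcal/mol between the two chairs.
K = exp(ΔG/RT) with R = 1.987×10⁻³ kcal mol⁻¹ K⁻¹ and T = 404 K gives K ≈ 2.22.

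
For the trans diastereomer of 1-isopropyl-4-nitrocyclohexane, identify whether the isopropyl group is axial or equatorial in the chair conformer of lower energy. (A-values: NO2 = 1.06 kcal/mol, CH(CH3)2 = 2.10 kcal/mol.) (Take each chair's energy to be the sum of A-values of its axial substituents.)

equatorial

C1 and C4 have opposite parity, so for the trans isomer the two substituents are e,e in one chair and a,a in the other.
Chair I (nitro axial, isopropyl axial): E = 3.16 kcal/mol.
Chair II (nitro equatorial, isopropyl equatorial): E = 0.00 kcal/mol.
Chair II is the more stable (lower-energy) conformer, and in that chair the isopropyl group is equatorial.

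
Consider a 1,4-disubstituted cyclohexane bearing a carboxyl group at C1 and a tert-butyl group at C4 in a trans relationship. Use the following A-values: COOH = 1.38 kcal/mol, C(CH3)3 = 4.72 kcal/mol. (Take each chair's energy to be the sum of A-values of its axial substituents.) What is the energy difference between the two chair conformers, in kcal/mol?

C1 and C4 have opposite parity, so for the trans isomer the two substituents are e,e in one chair and a,a in the other.
Chair I (carboxyl axial, tert-butyl axial): E = 6.10 kcal/mol.
Chair II (carboxyl equatorial, tert-butyl equatorial): E = 0.00 kcal/mol.
ΔE = 6.10 − 0.00 = 6.10 kcal/mol; chair II is more stable.

6.10 kcal/mol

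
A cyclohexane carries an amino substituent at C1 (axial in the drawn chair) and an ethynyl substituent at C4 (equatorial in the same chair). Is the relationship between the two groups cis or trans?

cis

C1 and C4 have opposite parity, so their axial bonds point in opposite directions.
With opposite-parity carbons, two substituents on the same face are one axial and one equatorial; opposite faces give both axial or both equatorial.
Here the groups are axial/equatorial → same face → cis.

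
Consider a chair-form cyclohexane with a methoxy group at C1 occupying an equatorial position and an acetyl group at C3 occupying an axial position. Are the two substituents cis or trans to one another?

trans

C1 and C3 have the same parity, so their axial bonds point in the same direction.
With same-parity carbons, two substituents on the same face are both axial or both equatorial; opposite faces give one of each.
Here the groups are equatorial/axial → opposite face → trans.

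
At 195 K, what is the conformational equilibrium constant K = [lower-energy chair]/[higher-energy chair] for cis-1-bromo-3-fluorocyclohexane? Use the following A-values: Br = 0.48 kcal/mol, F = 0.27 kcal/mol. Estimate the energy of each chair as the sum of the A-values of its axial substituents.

C1 and C3 have the same parity, so for the cis isomer the two substituents are e,e in one chair and a,a in the other.
Chair I (bromo axial, fluoro axial): E = 0.75 kcal/mol; chair II (bromo equatorial, fluoro equatorial): E = 0.00 kcal/mol.
ΔG = 0.75 kcal/mol between the two chairs.
K = exp(ΔG/RT) with R = 1.987×10⁻³ kcal mol⁻¹ K⁻¹ and T = 195 K gives K ≈ 6.93.

K ≈ 6.93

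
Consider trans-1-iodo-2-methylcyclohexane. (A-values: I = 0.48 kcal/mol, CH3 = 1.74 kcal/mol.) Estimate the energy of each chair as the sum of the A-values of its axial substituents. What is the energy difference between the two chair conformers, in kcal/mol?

2.22 kcal/mol

C1 and C2 have opposite parity, so for the trans isomer the two substituents are e,e in one chair and a,a in the other.
Chair I (iodo axial, methyl axial): E = 2.22 kcal/mol.
Chair II (iodo equatorial, methyl equatorial): E = 0.00 kcal/mol.
ΔE = 2.22 − 0.00 = 2.22 kcal/mol; chair II is more stable.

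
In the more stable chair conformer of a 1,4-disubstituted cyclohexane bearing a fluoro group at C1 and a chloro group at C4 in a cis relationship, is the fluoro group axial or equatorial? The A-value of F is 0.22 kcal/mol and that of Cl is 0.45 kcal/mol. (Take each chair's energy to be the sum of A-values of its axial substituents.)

axial

C1 and C4 have opposite parity, so for the cis isomer the two substituents are one axial and one equatorial in each chair.
Chair I (fluoro axial, chloro equatorial): E = 0.22 kcal/mol.
Chair II (fluoro equatorial, chloro axial): E = 0.45 kcal/mol.
Chair I is the more stable (lower-energy) conformer, and in that chair the fluoro group is axial.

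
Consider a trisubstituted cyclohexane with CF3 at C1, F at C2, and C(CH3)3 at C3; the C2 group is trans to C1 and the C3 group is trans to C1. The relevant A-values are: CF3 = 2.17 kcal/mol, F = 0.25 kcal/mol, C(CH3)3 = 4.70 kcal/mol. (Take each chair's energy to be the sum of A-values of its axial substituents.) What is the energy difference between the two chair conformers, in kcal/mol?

2.28 kcal/mol

Chair I (trifluoromethyl axial, fluoro axial, tert-butyl equatorial): E = 2.42 kcal/mol.
Chair II (trifluoromethyl equatorial, fluoro equatorial, tert-butyl axial): E = 4.70 kcal/mol.
ΔE = 4.70 − 2.42 = 2.28 kcal/mol; chair I is more stable.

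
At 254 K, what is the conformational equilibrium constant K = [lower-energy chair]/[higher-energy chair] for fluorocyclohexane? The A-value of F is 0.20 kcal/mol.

K ≈ 1.49

One chair has the fluoro group axial (E = 0.20 kcal/mol) and the other has it equatorial (E = 0).
ΔG = 0.20 kcal/mol between the two chairs.
K = exp(ΔG/RT) with R = 1.987×10⁻³ kcal mol⁻¹ K⁻¹ and T = 254 K gives K ≈ 1.49.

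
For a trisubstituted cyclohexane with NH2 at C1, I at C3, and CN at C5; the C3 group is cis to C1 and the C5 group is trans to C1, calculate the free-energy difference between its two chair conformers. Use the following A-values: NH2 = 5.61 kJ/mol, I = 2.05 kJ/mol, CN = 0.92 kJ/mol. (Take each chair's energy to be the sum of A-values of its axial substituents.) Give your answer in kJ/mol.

6.74 kJ/mol

Chair I (amino axial, iodo axial, cyano equatorial): E = 7.66 kJ/mol.
Chair II (amino equatorial, iodo equatorial, cyano axial): E = 0.92 kJ/mol.
ΔE = 7.66 − 0.92 = 6.74 kJ/mol; chair II is more stable.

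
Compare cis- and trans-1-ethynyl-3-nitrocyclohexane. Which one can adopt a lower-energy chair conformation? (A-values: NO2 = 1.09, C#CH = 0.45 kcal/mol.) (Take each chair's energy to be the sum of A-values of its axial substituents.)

At 1,3 positions (parity same): cis → (e,e or a,a); trans → (a,e or e,a).
Best chair for cis: E = 0.00 kcal/mol; best chair for trans: E = 0.45 kcal/mol.
The cis isomer is lower by 0.45 kcal/mol.

cis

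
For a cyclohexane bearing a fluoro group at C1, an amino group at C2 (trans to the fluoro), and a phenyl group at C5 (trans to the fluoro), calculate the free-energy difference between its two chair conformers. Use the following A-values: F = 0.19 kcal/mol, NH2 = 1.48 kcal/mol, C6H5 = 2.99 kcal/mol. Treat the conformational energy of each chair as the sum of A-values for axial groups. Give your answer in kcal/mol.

Chair I (fluoro axial, amino axial, phenyl equatorial): E = 1.67 kcal/mol.
Chair II (fluoro equatorial, amino equatorial, phenyl axial): E = 2.99 kcal/mol.
ΔE = 2.99 − 1.67 = 1.32 kcal/mol; chair I is more stable.

1.32 kcal/mol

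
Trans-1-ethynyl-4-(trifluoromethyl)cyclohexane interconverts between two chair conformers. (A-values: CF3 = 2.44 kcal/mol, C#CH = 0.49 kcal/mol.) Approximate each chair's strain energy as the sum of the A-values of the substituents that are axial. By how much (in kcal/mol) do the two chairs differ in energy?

2.93 kcal/mol

C1 and C4 have opposite parity, so for the trans isomer the two substituents are e,e in one chair and a,a in the other.
Chair I (trifluoromethyl axial, ethynyl axial): E = 2.93 kcal/mol.
Chair II (trifluoromethyl equatorial, ethynyl equatorial): E = 0.00 kcal/mol.
ΔE = 2.93 − 0.00 = 2.93 kcal/mol; chair II is more stable.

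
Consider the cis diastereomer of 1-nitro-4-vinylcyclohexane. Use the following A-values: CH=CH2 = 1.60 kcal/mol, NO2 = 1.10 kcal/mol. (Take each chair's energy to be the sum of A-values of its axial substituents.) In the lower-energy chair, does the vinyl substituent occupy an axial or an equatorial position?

C1 and C4 have opposite parity, so for the cis isomer the two substituents are one axial and one equatorial in each chair.
Chair I (vinyl axial, nitro equatorial): E = 1.60 kcal/mol.
Chair II (vinyl equatorial, nitro axial): E = 1.10 kcal/mol.
Chair II is the more stable (lower-energy) conformer, and in that chair the vinyl group is equatorial.

equatorial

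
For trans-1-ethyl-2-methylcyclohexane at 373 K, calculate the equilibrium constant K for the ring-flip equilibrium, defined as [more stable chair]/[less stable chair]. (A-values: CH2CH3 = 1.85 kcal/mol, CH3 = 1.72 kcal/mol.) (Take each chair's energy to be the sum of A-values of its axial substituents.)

K ≈ 124

C1 and C2 have opposite parity, so for the trans isomer the two substituents are e,e in one chair and a,a in the other.
Chair I (ethyl axial, methyl axial): E = 3.57 kcal/mol; chair II (ethyl equatorial, methyl equatorial): E = 0.00 kcal/mol.
ΔG = 3.57 kcal/mol between the two chairs.
K = exp(ΔG/RT) with R = 1.987×10⁻³ kcal mol⁻¹ K⁻¹ and T = 373 K gives K ≈ 124.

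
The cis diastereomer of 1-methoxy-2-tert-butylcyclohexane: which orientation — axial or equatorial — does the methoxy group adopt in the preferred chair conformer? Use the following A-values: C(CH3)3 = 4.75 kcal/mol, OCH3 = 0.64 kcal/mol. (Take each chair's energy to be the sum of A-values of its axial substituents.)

axial

C1 and C2 have opposite parity, so for the cis isomer the two substituents are one axial and one equatorial in each chair.
Chair I (tert-butyl axial, methoxy equatorial): E = 4.75 kcal/mol.
Chair II (tert-butyl equatorial, methoxy axial): E = 0.64 kcal/mol.
Chair II is the more stable (lower-energy) conformer, and in that chair the methoxy group is axial.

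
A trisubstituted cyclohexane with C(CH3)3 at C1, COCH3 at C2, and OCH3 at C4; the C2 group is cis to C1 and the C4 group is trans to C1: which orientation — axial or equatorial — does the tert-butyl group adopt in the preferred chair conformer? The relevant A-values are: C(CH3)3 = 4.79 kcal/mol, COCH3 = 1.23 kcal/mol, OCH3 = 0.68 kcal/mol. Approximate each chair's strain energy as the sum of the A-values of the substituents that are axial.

Chair I (tert-butyl axial, acetyl equatorial, methoxy axial): E = 5.47 kcal/mol.
Chair II (tert-butyl equatorial, acetyl axial, methoxy equatorial): E = 1.23 kcal/mol.
Chair II is the more stable (lower-energy) conformer, and in that chair the tert-butyl group is equatorial.

equatorial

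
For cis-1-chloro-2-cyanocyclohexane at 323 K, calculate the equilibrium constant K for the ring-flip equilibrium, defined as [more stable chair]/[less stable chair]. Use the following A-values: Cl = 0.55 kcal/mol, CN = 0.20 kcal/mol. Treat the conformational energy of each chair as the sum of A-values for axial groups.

C1 and C2 have opposite parity, so for the cis isomer the two substituents are one axial and one equatorial in each chair.
Chair I (chloro axial, cyano equatorial): E = 0.55 kcal/mol; chair II (chloro equatorial, cyano axial): E = 0.20 kcal/mol.
ΔG = 0.35 kcal/mol between the two chairs.
K = exp(ΔG/RT) with R = 1.987×10⁻³ kcal mol⁻¹ K⁻¹ and T = 323 K gives K ≈ 1.73.

K ≈ 1.73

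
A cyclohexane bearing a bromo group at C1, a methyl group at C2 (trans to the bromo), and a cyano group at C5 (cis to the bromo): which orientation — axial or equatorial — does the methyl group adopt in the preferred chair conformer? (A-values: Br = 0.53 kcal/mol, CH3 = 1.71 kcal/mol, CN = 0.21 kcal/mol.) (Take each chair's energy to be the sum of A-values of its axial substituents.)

Chair I (bromo axial, methyl axial, cyano axial): E = 2.45 kcal/mol.
Chair II (bromo equatorial, methyl equatorial, cyano equatorial): E = 0.00 kcal/mol.
Chair II is the more stable (lower-energy) conformer, and in that chair the methyl group is equatorial.

equatorial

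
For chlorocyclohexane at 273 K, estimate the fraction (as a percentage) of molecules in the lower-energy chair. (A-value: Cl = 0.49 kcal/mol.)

One chair has the chloro group axial (E = 0.49 kcal/mol) and the other has it equatorial (E = 0).
ΔG = 0.49 kcal/mol between the two chairs.
K = exp(ΔG/RT) with R = 1.987×10⁻³ kcal mol⁻¹ K⁻¹ and T = 273 K gives K ≈ 2.47.
Fraction in the lower-energy chair = K/(K+1) = 71.2%.

71.2%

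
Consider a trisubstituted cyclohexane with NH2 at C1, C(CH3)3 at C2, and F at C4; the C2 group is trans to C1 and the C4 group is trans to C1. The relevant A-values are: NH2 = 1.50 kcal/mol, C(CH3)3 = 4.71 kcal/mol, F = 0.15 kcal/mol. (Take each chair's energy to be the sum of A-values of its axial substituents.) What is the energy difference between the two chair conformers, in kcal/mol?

6.36 kcal/mol

Chair I (amino axial, tert-butyl axial, fluoro axial): E = 6.36 kcal/mol.
Chair II (amino equatorial, tert-butyl equatorial, fluoro equatorial): E = 0.00 kcal/mol.
ΔE = 6.36 − 0.00 = 6.36 kcal/mol; chair II is more stable.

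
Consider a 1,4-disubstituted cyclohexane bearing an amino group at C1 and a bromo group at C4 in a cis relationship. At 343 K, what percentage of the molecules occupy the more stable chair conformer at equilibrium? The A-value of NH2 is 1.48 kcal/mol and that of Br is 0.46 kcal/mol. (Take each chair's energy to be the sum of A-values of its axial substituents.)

81.7%

C1 and C4 have opposite parity, so for the cis isomer the two substituents are one axial and one equatorial in each chair.
Chair I (amino axial, bromo equatorial): E = 1.48 kcal/mol; chair II (amino equatorial, bromo axial): E = 0.46 kcal/mol.
ΔG = 1.02 kcal/mol between the two chairs.
K = exp(ΔG/RT) with R = 1.987×10⁻³ kcal mol⁻¹ K⁻¹ and T = 343 K gives K ≈ 4.47.
Fraction in the lower-energy chair = K/(K+1) = 81.7%.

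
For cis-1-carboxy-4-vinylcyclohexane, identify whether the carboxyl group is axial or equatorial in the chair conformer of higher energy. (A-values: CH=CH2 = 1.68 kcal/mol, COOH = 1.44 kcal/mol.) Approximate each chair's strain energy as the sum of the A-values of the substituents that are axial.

C1 and C4 have opposite parity, so for the cis isomer the two substituents are one axial and one equatorial in each chair.
Chair I (vinyl axial, carboxyl equatorial): E = 1.68 kcal/mol.
Chair II (vinyl equatorial, carboxyl axial): E = 1.44 kcal/mol.
Chair I is the less stable (higher-energy) conformer, and in that chair the carboxyl group is equatorial.

equatorial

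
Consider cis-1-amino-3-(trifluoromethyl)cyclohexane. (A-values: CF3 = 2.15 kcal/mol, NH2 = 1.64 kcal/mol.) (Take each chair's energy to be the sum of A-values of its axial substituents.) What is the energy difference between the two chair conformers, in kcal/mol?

3.79 kcal/mol

C1 and C3 have the same parity, so for the cis isomer the two substituents are e,e in one chair and a,a in the other.
Chair I (trifluoromethyl axial, amino axial): E = 3.79 kcal/mol.
Chair II (trifluoromethyl equatorial, amino equatorial): E = 0.00 kcal/mol.
ΔE = 3.79 − 0.00 = 3.79 kcal/mol; chair II is more stable.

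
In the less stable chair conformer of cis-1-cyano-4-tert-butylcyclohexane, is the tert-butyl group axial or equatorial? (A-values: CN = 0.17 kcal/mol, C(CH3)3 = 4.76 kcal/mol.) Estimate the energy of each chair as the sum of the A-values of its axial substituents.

C1 and C4 have opposite parity, so for the cis isomer the two substituents are one axial and one equatorial in each chair.
Chair I (cyano axial, tert-butyl equatorial): E = 0.17 kcal/mol.
Chair II (cyano equatorial, tert-butyl axial): E = 4.76 kcal/mol.
Chair II is the less stable (higher-energy) conformer, and in that chair the tert-butyl group is axial.

axial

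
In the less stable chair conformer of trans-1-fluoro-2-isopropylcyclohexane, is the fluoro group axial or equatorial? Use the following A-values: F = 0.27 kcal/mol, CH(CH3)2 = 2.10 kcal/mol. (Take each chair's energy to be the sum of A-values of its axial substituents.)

axial

C1 and C2 have opposite parity, so for the trans isomer the two substituents are e,e in one chair and a,a in the other.
Chair I (fluoro axial, isopropyl axial): E = 2.37 kcal/mol.
Chair II (fluoro equatorial, isopropyl equatorial): E = 0.00 kcal/mol.
Chair I is the less stable (higher-energy) conformer, and in that chair the fluoro group is axial.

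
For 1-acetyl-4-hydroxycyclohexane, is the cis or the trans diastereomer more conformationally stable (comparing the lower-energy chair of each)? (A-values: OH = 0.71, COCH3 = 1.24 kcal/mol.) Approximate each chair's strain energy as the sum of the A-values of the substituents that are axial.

At 1,4 positions (parity opposite): cis → (a,e or e,a); trans → (e,e or a,a).
Best chair for cis: E = 0.71 kcal/mol; best chair for trans: E = 0.00 kcal/mol.
The trans isomer is lower by 0.71 kcal/mol.

trans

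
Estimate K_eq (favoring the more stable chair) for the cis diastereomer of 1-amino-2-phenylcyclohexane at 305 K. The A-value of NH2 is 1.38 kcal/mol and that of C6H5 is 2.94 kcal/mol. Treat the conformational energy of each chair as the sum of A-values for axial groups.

K ≈ 13.1

C1 and C2 have opposite parity, so for the cis isomer the two substituents are one axial and one equatorial in each chair.
Chair I (amino axial, phenyl equatorial): E = 1.38 kcal/mol; chair II (amino equatorial, phenyl axial): E = 2.94 kcal/mol.
ΔG = 1.56 kcal/mol between the two chairs.
K = exp(ΔG/RT) with R = 1.987×10⁻³ kcal mol⁻¹ K⁻¹ and T = 305 K gives K ≈ 13.1.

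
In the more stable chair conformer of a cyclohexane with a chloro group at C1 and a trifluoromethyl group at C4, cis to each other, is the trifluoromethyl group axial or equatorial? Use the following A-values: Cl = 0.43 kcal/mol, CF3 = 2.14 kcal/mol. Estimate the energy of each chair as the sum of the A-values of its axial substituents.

C1 and C4 have opposite parity, so for the cis isomer the two substituents are one axial and one equatorial in each chair.
Chair I (chloro axial, trifluoromethyl equatorial): E = 0.43 kcal/mol.
Chair II (chloro equatorial, trifluoromethyl axial): E = 2.14 kcal/mol.
Chair I is the more stable (lower-energy) conformer, and in that chair the trifluoromethyl group is equatorial.

equatorial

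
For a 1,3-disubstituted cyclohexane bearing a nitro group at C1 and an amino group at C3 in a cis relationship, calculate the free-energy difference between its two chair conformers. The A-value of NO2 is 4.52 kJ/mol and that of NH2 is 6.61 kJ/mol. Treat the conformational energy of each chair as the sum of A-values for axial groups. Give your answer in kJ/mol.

C1 and C3 have the same parity, so for the cis isomer the two substituents are e,e in one chair and a,a in the other.
Chair I (nitro axial, amino axial): E = 11.13 kJ/mol.
Chair II (nitro equatorial, amino equatorial): E = 0.00 kJ/mol.
ΔE = 11.13 − 0.00 = 11.13 kJ/mol; chair II is more stable.

11.13 kJ/mol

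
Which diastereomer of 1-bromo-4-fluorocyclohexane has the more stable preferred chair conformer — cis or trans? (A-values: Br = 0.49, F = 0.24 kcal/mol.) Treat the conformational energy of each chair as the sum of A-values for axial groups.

At 1,4 positions (parity opposite): cis → (a,e or e,a); trans → (e,e or a,a).
Best chair for cis: E = 0.24 kcal/mol; best chair for trans: E = 0.00 kcal/mol.
The trans isomer is lower by 0.24 kcal/mol.

trans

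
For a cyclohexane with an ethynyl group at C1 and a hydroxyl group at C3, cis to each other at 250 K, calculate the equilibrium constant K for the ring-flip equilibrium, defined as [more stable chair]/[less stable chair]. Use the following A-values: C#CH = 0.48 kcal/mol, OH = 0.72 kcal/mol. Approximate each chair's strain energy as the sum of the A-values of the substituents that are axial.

C1 and C3 have the same parity, so for the cis isomer the two substituents are e,e in one chair and a,a in the other.
Chair I (ethynyl axial, hydroxyl axial): E = 1.20 kcal/mol; chair II (ethynyl equatorial, hydroxyl equatorial): E = 0.00 kcal/mol.
ΔG = 1.20 kcal/mol between the two chairs.
K = exp(ΔG/RT) with R = 1.987×10⁻³ kcal mol⁻¹ K⁻¹ and T = 250 K gives K ≈ 11.2.

K ≈ 11.2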